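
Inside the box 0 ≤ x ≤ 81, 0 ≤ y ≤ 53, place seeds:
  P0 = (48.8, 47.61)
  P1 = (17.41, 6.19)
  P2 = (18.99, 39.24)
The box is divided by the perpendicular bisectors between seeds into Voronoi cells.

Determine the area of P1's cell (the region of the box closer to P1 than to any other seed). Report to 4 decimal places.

1. box [0,81]×[0,53]: [(0, 0) (81, 0) (81, 53) (0, 53)]
2. ⊥bis P1·P0 via (33.105,26.9): [(0, 51.9885) (0, 0) (68.6003, 0)]  |A|=1783.214
3. ⊥bis P1·P2 via (18.2,22.715): [(40.0026, 21.6727) (0, 23.5851) (0, 0) (68.6003, 0)]  |A|=1215.1089
4. canonical 4-gon: [(40.0026, 21.6727) (0, 23.5851) (0, 0) (68.6003, 0)]
5. shoelace: 1215.1089

Area of P1's cell: 1215.1089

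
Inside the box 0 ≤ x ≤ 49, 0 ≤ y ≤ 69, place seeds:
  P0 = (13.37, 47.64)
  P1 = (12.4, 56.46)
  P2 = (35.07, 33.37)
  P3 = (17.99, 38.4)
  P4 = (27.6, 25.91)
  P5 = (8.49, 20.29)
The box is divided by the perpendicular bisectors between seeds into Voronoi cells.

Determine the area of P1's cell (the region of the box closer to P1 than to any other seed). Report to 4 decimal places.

Area of P1's cell: 660.6032

1. box [0,49]×[0,69]: [(0, 0) (49, 0) (49, 69) (0, 69)]
2. ⊥bis P1·P0 via (12.885,52.05): [(0, 50.6329) (49, 56.0218) (49, 69) (0, 69)]  |A|=767.9581
3. ⊥bis P1·P2 via (23.735,44.915): [(0, 50.6329) (33.2876, 54.2938) (48.2662, 69) (0, 69)]  |A|=660.6032
4. ⊥bis P1·P3 via (15.195,47.43): [(0, 50.6329) (33.2876, 54.2938) (48.2662, 69) (0, 69)]  |A|=660.6032
5. ⊥bis P1·P4 via (20,41.185): [(0, 50.6329) (33.2876, 54.2938) (48.2662, 69) (0, 69)]  |A|=660.6032
6. ⊥bis P1·P5 via (10.445,38.375): [(0, 50.6329) (33.2876, 54.2938) (48.2662, 69) (0, 69)]  |A|=660.6032
7. canonical 4-gon: [(0, 50.6329) (33.2876, 54.2938) (48.2662, 69) (0, 69)]
8. shoelace: 660.6032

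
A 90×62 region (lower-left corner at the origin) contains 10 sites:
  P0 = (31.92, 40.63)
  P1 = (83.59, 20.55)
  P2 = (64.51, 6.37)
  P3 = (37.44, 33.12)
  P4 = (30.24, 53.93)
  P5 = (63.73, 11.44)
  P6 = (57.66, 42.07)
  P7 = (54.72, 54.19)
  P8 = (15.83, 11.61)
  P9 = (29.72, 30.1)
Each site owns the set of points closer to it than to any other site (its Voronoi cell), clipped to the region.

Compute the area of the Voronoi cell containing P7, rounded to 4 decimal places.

Area of P7's cell: 539.2455

1. box [0,90]×[0,62]: [(0, 0) (90, 0) (90, 62) (0, 62)]
2. ⊥bis P7·P0 via (43.32,47.41): [(71.5165, 0) (90, 0) (90, 62) (34.6428, 62)]  |A|=2289.0628
3. ⊥bis P7·P1 via (69.155,37.37): [(56.0037, 26.0835) (90, 55.2593) (90, 62) (34.6428, 62)]  |A|=1108.6994
4. ⊥bis P7·P2 via (59.615,30.28): [(54.1707, 29.1654) (61.2941, 30.6238) (90, 55.2593) (90, 62) (34.6428, 62)]  |A|=1096.3859
5. ⊥bis P7·P3 via (46.08,43.655): [(45.0517, 44.4984) (61.6241, 30.9069) (90, 55.2593) (90, 62) (34.6428, 62)]  |A|=1030.5364
6. ⊥bis P7·P4 via (42.48,54.06): [(42.5366, 48.7272) (45.0517, 44.4984) (61.6241, 30.9069) (90, 55.2593) (90, 62) (42.3957, 62)]  |A|=979.085
7. ⊥bis P7·P5 via (59.225,32.815): [(42.5366, 48.7272) (45.0517, 44.4984) (59.2827, 32.8272) (65.3521, 34.1064) (90, 55.2593) (90, 62) (42.3957, 62)]  |A|=971.7601
8. ⊥bis P7·P6 via (56.19,48.13): [(42.5366, 48.7272) (44.5684, 45.3109) (90, 56.3314) (90, 62) (42.3957, 62)]  |A|=539.2455
9. ⊥bis P7·P8 via (35.275,32.9): [(42.5366, 48.7272) (44.5684, 45.3109) (90, 56.3314) (90, 62) (42.3957, 62)]  |A|=539.2455
10. ⊥bis P7·P9 via (42.22,42.145): [(42.5366, 48.7272) (44.5684, 45.3109) (90, 56.3314) (90, 62) (42.3957, 62)]  |A|=539.2455
11. canonical 5-gon: [(42.5366, 48.7272) (44.5684, 45.3109) (90, 56.3314) (90, 62) (42.3957, 62)]
12. shoelace: 539.2455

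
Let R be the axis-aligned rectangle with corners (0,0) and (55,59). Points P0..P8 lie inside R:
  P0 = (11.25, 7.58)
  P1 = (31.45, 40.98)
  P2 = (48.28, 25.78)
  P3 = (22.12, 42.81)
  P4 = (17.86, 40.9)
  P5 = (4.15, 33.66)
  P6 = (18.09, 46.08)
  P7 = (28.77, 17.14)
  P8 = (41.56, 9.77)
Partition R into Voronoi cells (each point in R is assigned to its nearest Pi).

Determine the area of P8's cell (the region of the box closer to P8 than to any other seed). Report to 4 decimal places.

1. box [0,55]×[0,59]: [(0, 0) (55, 0) (55, 59) (0, 59)]
2. ⊥bis P8·P0 via (26.405,8.675): [(27.0318, 0) (55, 0) (55, 59) (22.7688, 59)]  |A|=1775.8809
3. ⊥bis P8·P1 via (36.505,25.375): [(25.457, 21.7962) (27.0318, 0) (55, 0) (55, 31.3662)]  |A|=768.1258
4. ⊥bis P8·P2 via (44.92,17.775): [(31.035, 23.6031) (25.457, 21.7962) (27.0318, 0) (55, 0) (55, 13.544)]  |A|=554.5719
5. ⊥bis P8·P3 via (31.84,26.29): [(31.035, 23.6031) (25.457, 21.7962) (27.0318, 0) (55, 0) (55, 13.544)]  |A|=554.5719
6. ⊥bis P8·P4 via (29.71,25.335): [(31.035, 23.6031) (25.457, 21.7962) (27.0318, 0) (55, 0) (55, 13.544)]  |A|=554.5719
7. ⊥bis P8·P5 via (22.855,21.715): [(31.035, 23.6031) (25.457, 21.7962) (27.0318, 0) (55, 0) (55, 13.544)]  |A|=554.5719
8. ⊥bis P8·P6 via (29.825,27.925): [(31.035, 23.6031) (25.457, 21.7962) (27.0318, 0) (55, 0) (55, 13.544)]  |A|=554.5719
9. ⊥bis P8·P7 via (35.165,13.455): [(39.0694, 20.2307) (27.4118, 0) (55, 0) (55, 13.544)]  |A|=386.947
10. canonical 4-gon: [(39.0694, 20.2307) (27.4118, 0) (55, 0) (55, 13.544)]
11. shoelace: 386.947

Area of P8's cell: 386.9470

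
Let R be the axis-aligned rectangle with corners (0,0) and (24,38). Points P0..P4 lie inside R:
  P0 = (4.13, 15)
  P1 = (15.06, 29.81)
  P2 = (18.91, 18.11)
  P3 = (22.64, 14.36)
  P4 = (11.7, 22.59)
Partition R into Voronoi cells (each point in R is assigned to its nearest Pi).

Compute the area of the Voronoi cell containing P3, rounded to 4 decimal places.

1. box [0,24]×[0,38]: [(0, 0) (24, 0) (24, 38) (0, 38)]
2. ⊥bis P3·P0 via (13.385,14.68): [(12.8774, 0) (24, 0) (24, 38) (14.1913, 38)]  |A|=397.694
3. ⊥bis P3·P1 via (18.85,22.085): [(13.5511, 19.4853) (12.8774, 0) (24, 0) (24, 24.6117)]  |A|=236.9452
4. ⊥bis P3·P2 via (20.775,16.235): [(13.1775, 8.678) (12.8774, 0) (24, 0) (24, 19.4428)]  |A|=153.4709
5. ⊥bis P3·P4 via (17.17,18.475): [(13.1775, 8.678) (12.8774, 0) (24, 0) (24, 19.4428)]  |A|=153.4709
6. canonical 4-gon: [(13.1775, 8.678) (12.8774, 0) (24, 0) (24, 19.4428)]
7. shoelace: 153.4709

Area of P3's cell: 153.4709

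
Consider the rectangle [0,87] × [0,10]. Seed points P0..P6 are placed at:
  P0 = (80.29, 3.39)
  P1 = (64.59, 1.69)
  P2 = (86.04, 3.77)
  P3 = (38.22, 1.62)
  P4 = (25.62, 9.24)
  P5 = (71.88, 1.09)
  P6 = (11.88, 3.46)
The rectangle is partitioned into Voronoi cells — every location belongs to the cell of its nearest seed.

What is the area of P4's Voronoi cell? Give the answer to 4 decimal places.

1. box [0,87]×[0,10]: [(0, 0) (87, 0) (87, 10) (0, 10)]
2. ⊥bis P4·P0 via (52.955,6.315): [(0, 0) (52.2793, 0) (53.3493, 10) (0, 10)]  |A|=528.1429
3. ⊥bis P4·P1 via (45.105,5.465): [(0, 0) (44.0462, 0) (45.9836, 10) (0, 10)]  |A|=450.1491
4. ⊥bis P4·P2 via (55.83,6.505): [(0, 0) (44.0462, 0) (45.9836, 10) (0, 10)]  |A|=450.1491
5. ⊥bis P4·P3 via (31.92,5.43): [(0, 0) (28.6361, 0) (34.6838, 10) (0, 10)]  |A|=316.5995
6. ⊥bis P4·P5 via (48.75,5.165): [(0, 0) (28.6361, 0) (34.6838, 10) (0, 10)]  |A|=316.5995
7. ⊥bis P4·P6 via (18.75,6.35): [(21.4213, 0) (28.6361, 0) (34.6838, 10) (17.2146, 10)]  |A|=123.4205
8. canonical 4-gon: [(21.4213, 0) (28.6361, 0) (34.6838, 10) (17.2146, 10)]
9. shoelace: 123.4205

Area of P4's cell: 123.4205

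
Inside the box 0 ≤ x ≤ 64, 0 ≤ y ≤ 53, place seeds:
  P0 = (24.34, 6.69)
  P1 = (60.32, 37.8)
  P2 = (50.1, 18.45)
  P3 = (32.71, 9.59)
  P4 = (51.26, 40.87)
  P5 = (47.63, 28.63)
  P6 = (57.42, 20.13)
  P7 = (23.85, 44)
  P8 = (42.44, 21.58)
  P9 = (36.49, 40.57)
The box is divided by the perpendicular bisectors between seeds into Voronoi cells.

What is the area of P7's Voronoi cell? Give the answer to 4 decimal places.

1. box [0,64]×[0,53]: [(0, 0) (64, 0) (64, 53) (0, 53)]
2. ⊥bis P7·P0 via (24.095,25.345): [(0, 25.0286) (64, 25.8691) (64, 53) (0, 53)]  |A|=1763.2756
3. ⊥bis P7·P1 via (42.085,40.9): [(0, 25.0286) (39.4749, 25.547) (44.142, 53) (0, 53)]  |A|=1158.0015
4. ⊥bis P7·P2 via (36.975,31.225): [(0, 25.0286) (31.3445, 25.4402) (41.1735, 35.5386) (44.142, 53) (0, 53)]  |A|=1117.474
5. ⊥bis P7·P3 via (28.28,26.795): [(0, 25.0286) (22.5708, 25.325) (34.129, 28.301) (41.1735, 35.5386) (44.142, 53) (0, 53)]  |A|=1105.0846
6. ⊥bis P7·P4 via (37.555,42.435): [(0, 25.0286) (22.5708, 25.325) (34.129, 28.301) (36.1819, 30.4101) (38.7614, 53) (0, 53)]  |A|=1008.342
7. ⊥bis P7·P5 via (35.74,36.315): [(0, 25.0286) (22.5708, 25.325) (29.8477, 27.1987) (37.0957, 38.4124) (38.7614, 53) (0, 53)]  |A|=981.0822
8. ⊥bis P7·P6 via (40.635,32.065): [(0, 25.0286) (22.5708, 25.325) (29.8477, 27.1987) (37.0957, 38.4124) (38.7614, 53) (0, 53)]  |A|=981.0822
9. ⊥bis P7·P8 via (33.145,32.79): [(0, 25.0286) (22.5708, 25.325) (24.8497, 25.9117) (33.8273, 33.3558) (37.0957, 38.4124) (38.7614, 53) (0, 53)]  |A|=968.2561
10. ⊥bis P7·P9 via (30.17,42.285): [(0, 25.0286) (22.5708, 25.325) (24.8497, 25.9117) (25.9816, 26.8504) (33.0776, 53) (0, 53)]  |A|=813.3025
11. canonical 6-gon: [(0, 25.0286) (22.5708, 25.325) (24.8497, 25.9117) (25.9816, 26.8504) (33.0776, 53) (0, 53)]
12. shoelace: 813.3025

Area of P7's cell: 813.3025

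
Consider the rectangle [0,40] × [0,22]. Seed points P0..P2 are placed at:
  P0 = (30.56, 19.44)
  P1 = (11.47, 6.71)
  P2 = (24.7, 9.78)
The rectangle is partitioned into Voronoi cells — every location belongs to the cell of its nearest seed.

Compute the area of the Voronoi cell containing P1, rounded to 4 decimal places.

Area of P1's cell: 383.8055

1. box [0,40]×[0,22]: [(0, 0) (40, 0) (40, 22) (0, 22)]
2. ⊥bis P1·P0 via (21.015,13.075): [(0, 0) (29.7339, 0) (15.0634, 22) (0, 22)]  |A|=492.7713
3. ⊥bis P1·P2 via (18.085,8.245): [(0, 0) (19.9982, 0) (14.8932, 22) (0, 22)]  |A|=383.8055
4. canonical 4-gon: [(0, 0) (19.9982, 0) (14.8932, 22) (0, 22)]
5. shoelace: 383.8055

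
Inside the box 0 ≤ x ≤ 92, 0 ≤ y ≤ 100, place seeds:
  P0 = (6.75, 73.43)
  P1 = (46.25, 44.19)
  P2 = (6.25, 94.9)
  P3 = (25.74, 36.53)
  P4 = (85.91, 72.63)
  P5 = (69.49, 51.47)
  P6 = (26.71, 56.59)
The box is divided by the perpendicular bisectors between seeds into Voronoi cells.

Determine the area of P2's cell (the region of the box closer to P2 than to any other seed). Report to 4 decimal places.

1. box [0,92]×[0,100]: [(0, 0) (92, 0) (92, 100) (0, 100)]
2. ⊥bis P2·P0 via (6.5,84.165): [(0, 84.0136) (92, 86.1562) (92, 100) (0, 100)]  |A|=1372.1903
3. ⊥bis P2·P1 via (26.25,69.545): [(0, 84.0136) (45.9492, 85.0837) (64.8593, 100) (0, 100)]  |A|=851.0109
4. ⊥bis P2·P3 via (15.995,65.715): [(0, 84.0136) (45.9492, 85.0837) (64.8593, 100) (0, 100)]  |A|=851.0109
5. ⊥bis P2·P4 via (46.08,83.765): [(0, 84.0136) (45.9492, 85.0837) (46.59, 85.5891) (50.6187, 100) (0, 100)]  |A|=748.4012
6. ⊥bis P2·P5 via (37.87,73.185): [(0, 84.0136) (45.9492, 85.0837) (46.1504, 85.2424) (46.7283, 86.0838) (50.6187, 100) (0, 100)]  |A|=748.3164
7. ⊥bis P2·P6 via (16.48,75.745): [(0, 84.0136) (33.4198, 84.7919) (48.6395, 92.9202) (50.6187, 100) (0, 100)]  |A|=697.8693
8. canonical 5-gon: [(0, 84.0136) (33.4198, 84.7919) (48.6395, 92.9202) (50.6187, 100) (0, 100)]
9. shoelace: 697.8693

Area of P2's cell: 697.8693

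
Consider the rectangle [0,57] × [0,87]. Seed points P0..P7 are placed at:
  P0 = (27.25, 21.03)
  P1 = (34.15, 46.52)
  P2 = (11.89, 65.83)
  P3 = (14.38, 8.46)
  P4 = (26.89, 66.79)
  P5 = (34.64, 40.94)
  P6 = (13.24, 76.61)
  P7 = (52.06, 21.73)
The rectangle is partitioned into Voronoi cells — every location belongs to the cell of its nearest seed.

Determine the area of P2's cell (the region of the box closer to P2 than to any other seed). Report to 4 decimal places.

1. box [0,57]×[0,87]: [(0, 0) (57, 0) (57, 87) (0, 87)]
2. ⊥bis P2·P0 via (19.57,43.43): [(0, 36.7203) (57, 56.2631) (57, 87) (0, 87)]  |A|=2308.9723
3. ⊥bis P2·P1 via (23.02,56.175): [(0, 36.7203) (8.7442, 39.7183) (49.7599, 87) (0, 87)]  |A|=1396.1954
4. ⊥bis P2·P3 via (13.135,37.145): [(0, 36.7203) (8.7442, 39.7183) (49.7599, 87) (0, 87)]  |A|=1396.1954
5. ⊥bis P2·P4 via (19.39,66.31): [(0, 36.7203) (8.7442, 39.7183) (20.2435, 52.9743) (18.0658, 87) (0, 87)]  |A|=856.9888
6. ⊥bis P2·P5 via (23.265,53.385): [(0, 36.7203) (8.0537, 39.4816) (10.3961, 41.6226) (20.2435, 52.9743) (18.0658, 87) (0, 87)]  |A|=856.5269
7. ⊥bis P2·P6 via (12.565,71.22): [(0, 72.7935) (0, 36.7203) (8.0537, 39.4816) (10.3961, 41.6226) (20.2435, 52.9743) (19.1284, 70.3981)]  |A|=570.6897
8. ⊥bis P2·P7 via (31.975,43.78): [(0, 72.7935) (0, 36.7203) (8.0537, 39.4816) (10.3961, 41.6226) (20.2435, 52.9743) (19.1284, 70.3981)]  |A|=570.6897
9. canonical 6-gon: [(0, 72.7935) (0, 36.7203) (8.0537, 39.4816) (10.3961, 41.6226) (20.2435, 52.9743) (19.1284, 70.3981)]
10. shoelace: 570.6897

Area of P2's cell: 570.6897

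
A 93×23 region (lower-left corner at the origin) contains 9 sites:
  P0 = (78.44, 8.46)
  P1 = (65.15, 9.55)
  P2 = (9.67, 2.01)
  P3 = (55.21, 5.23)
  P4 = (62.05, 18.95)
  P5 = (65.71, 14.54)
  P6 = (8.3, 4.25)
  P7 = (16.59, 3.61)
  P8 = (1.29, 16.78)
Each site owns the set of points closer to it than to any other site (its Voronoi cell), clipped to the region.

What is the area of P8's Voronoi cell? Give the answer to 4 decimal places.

Area of P8's cell: 178.0305

1. box [0,93]×[0,23]: [(0, 0) (93, 0) (93, 23) (0, 23)]
2. ⊥bis P8·P0 via (39.865,12.62): [(0, 0) (38.504, 0) (40.9844, 23) (0, 23)]  |A|=914.117
3. ⊥bis P8·P1 via (33.22,13.165): [(0, 0) (31.7295, 0) (34.3335, 23) (0, 23)]  |A|=759.7244
4. ⊥bis P8·P2 via (5.48,9.395): [(0, 6.2858) (29.4592, 23) (0, 23)]  |A|=246.1932
5. ⊥bis P8·P3 via (28.25,11.005): [(0, 6.2858) (29.4592, 23) (0, 23)]  |A|=246.1932
6. ⊥bis P8·P4 via (31.67,17.865): [(0, 6.2858) (29.4592, 23) (0, 23)]  |A|=246.1932
7. ⊥bis P8·P5 via (33.5,15.66): [(0, 6.2858) (29.4592, 23) (0, 23)]  |A|=246.1932
8. ⊥bis P8·P6 via (4.795,10.515): [(0, 7.8324) (27.1113, 23) (0, 23)]  |A|=205.6064
9. ⊥bis P8·P7 via (8.94,10.195): [(0, 7.8324) (13.3216, 15.2853) (19.9623, 23) (0, 23)]  |A|=178.0305
10. canonical 4-gon: [(0, 7.8324) (13.3216, 15.2853) (19.9623, 23) (0, 23)]
11. shoelace: 178.0305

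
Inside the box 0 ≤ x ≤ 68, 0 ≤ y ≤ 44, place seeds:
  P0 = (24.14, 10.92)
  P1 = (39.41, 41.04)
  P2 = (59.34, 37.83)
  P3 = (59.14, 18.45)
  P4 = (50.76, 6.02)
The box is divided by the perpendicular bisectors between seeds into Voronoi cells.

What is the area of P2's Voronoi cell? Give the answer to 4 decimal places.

1. box [0,68]×[0,44]: [(0, 0) (68, 0) (68, 44) (0, 44)]
2. ⊥bis P2·P0 via (41.74,24.375): [(60.3744, 0) (68, 0) (68, 44) (26.7369, 44)]  |A|=1075.5509
3. ⊥bis P2·P1 via (49.375,39.435): [(46.0428, 18.7466) (60.3744, 0) (68, 0) (68, 44) (50.1103, 44)]  |A|=780.4227
4. ⊥bis P2·P3 via (59.24,28.14): [(47.5752, 28.2604) (68, 28.0496) (68, 44) (50.1103, 44)]  |A|=303.681
5. ⊥bis P2·P4 via (55.05,21.925): [(47.5752, 28.2604) (68, 28.0496) (68, 44) (50.1103, 44)]  |A|=303.681
6. canonical 4-gon: [(47.5752, 28.2604) (68, 28.0496) (68, 44) (50.1103, 44)]
7. shoelace: 303.681

Area of P2's cell: 303.6810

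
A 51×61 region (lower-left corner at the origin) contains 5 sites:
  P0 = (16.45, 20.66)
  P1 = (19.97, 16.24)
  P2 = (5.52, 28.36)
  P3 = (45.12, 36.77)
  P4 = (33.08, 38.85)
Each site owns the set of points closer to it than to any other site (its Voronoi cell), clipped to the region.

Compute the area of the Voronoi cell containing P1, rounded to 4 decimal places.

Area of P1's cell: 813.8476

1. box [0,51]×[0,61]: [(0, 0) (51, 0) (51, 61) (0, 61)]
2. ⊥bis P1·P0 via (18.21,18.45): [(0, 3.9479) (0, 0) (51, 0) (51, 44.5633)]  |A|=1237.0362
3. ⊥bis P1·P2 via (12.745,22.3): [(0, 3.9479) (0, 0) (51, 0) (51, 44.5633)]  |A|=1237.0362
4. ⊥bis P1·P3 via (32.545,26.505): [(30.8823, 28.5419) (0, 3.9479) (0, 0) (51, 0) (51, 3.897)]  |A|=827.9784
5. ⊥bis P1·P4 via (26.525,27.545): [(36.3432, 21.8521) (28.322, 26.503) (0, 3.9479) (0, 0) (51, 0) (51, 3.897)]  |A|=813.8476
6. canonical 6-gon: [(36.3432, 21.8521) (28.322, 26.503) (0, 3.9479) (0, 0) (51, 0) (51, 3.897)]
7. shoelace: 813.8476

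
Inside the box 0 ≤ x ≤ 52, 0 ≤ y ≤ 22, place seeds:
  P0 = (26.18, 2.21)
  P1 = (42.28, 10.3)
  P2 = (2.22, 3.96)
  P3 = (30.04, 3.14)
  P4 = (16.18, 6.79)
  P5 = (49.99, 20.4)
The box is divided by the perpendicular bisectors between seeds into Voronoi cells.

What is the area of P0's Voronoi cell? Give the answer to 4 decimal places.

Area of P0's cell: 66.4175

1. box [0,52]×[0,22]: [(0, 0) (52, 0) (52, 22) (0, 22)]
2. ⊥bis P0·P1 via (34.23,6.255): [(0, 0) (37.373, 0) (26.3184, 22) (0, 22)]  |A|=700.6056
3. ⊥bis P0·P2 via (14.2,3.085): [(13.9747, 0) (37.373, 0) (26.3184, 22) (15.5815, 22)]  |A|=375.4875
4. ⊥bis P0·P3 via (28.11,2.675): [(13.9747, 0) (28.7545, 0) (23.454, 22) (15.5815, 22)]  |A|=249.175
5. ⊥bis P0·P4 via (21.18,4.5): [(19.119, 0) (28.7545, 0) (25.433, 13.786)]  |A|=66.4175
6. ⊥bis P0·P5 via (38.085,11.305): [(19.119, 0) (28.7545, 0) (25.433, 13.786)]  |A|=66.4175
7. canonical 3-gon: [(19.119, 0) (28.7545, 0) (25.433, 13.786)]
8. shoelace: 66.4175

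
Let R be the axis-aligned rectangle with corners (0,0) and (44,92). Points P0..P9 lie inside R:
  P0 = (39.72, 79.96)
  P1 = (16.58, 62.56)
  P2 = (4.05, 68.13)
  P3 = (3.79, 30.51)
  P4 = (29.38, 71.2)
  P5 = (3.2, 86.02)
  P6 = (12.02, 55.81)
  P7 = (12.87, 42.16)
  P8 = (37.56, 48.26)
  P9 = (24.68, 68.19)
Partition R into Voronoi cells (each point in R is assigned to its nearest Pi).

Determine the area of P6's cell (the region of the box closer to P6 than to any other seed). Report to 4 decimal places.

1. box [0,44]×[0,92]: [(0, 0) (44, 0) (44, 92) (0, 92)]
2. ⊥bis P6·P0 via (25.87,67.885): [(0, 0) (44, 0) (44, 47.0899) (4.8456, 92) (0, 92)]  |A|=3168.7854
3. ⊥bis P6·P1 via (14.3,59.185): [(0, 68.8454) (0, 0) (44, 0) (44, 39.121)]  |A|=2375.2618
4. ⊥bis P6·P2 via (8.035,61.97): [(9.1294, 62.678) (0, 56.772) (0, 0) (44, 0) (44, 39.121)]  |A|=2320.1501
5. ⊥bis P6·P3 via (7.905,43.16): [(9.1294, 62.678) (0, 56.772) (0, 45.7315) (44, 31.4184) (44, 39.121)]  |A|=622.8524
6. ⊥bis P6·P4 via (20.7,63.505): [(39.8039, 41.9557) (9.1294, 62.678) (0, 56.772) (0, 45.7315) (44, 31.4184) (44, 37.2225)]  |A|=618.8692
7. ⊥bis P6·P5 via (7.61,70.915): [(39.8039, 41.9557) (9.1294, 62.678) (0, 56.772) (0, 45.7315) (44, 31.4184) (44, 37.2225)]  |A|=618.8692
8. ⊥bis P6·P7 via (12.445,48.985): [(27.9678, 49.9516) (9.1294, 62.678) (0, 56.772) (0, 48.21)]  |A|=233.4521
9. ⊥bis P6·P8 via (24.79,52.035): [(24.103, 49.711) (24.8056, 52.0879) (9.1294, 62.678) (0, 56.772) (0, 48.21)]  |A|=228.9434
10. ⊥bis P6·P9 via (18.35,62): [(24.103, 49.711) (24.8056, 52.0879) (9.1294, 62.678) (0, 56.772) (0, 48.21)]  |A|=228.9434
11. canonical 5-gon: [(24.103, 49.711) (24.8056, 52.0879) (9.1294, 62.678) (0, 56.772) (0, 48.21)]
12. shoelace: 228.9434

Area of P6's cell: 228.9434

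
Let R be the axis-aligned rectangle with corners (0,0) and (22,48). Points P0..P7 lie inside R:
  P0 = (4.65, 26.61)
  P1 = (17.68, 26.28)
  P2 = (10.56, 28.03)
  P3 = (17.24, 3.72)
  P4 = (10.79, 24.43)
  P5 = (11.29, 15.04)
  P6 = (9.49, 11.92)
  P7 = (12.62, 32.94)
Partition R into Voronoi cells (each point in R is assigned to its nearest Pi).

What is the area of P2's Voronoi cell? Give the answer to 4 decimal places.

1. box [0,22]×[0,48]: [(0, 0) (22, 0) (22, 48) (0, 48)]
2. ⊥bis P2·P0 via (7.605,27.32): [(14.1692, 0) (22, 0) (22, 48) (2.6362, 48)]  |A|=652.6705
3. ⊥bis P2·P1 via (14.12,27.155): [(10.8456, 13.8328) (19.2434, 48) (2.6362, 48)]  |A|=283.7111
4. ⊥bis P2·P3 via (13.9,15.875): [(10.5745, 14.9612) (11.1627, 15.1228) (19.2434, 48) (2.6362, 48)]  |A|=283.3574
5. ⊥bis P2·P4 via (10.675,26.23): [(7.9093, 26.0533) (13.944, 26.4389) (19.2434, 48) (2.6362, 48)]  |A|=246.272
6. ⊥bis P2·P5 via (10.925,21.535): [(7.9093, 26.0533) (13.944, 26.4389) (19.2434, 48) (2.6362, 48)]  |A|=246.272
7. ⊥bis P2·P6 via (10.025,19.975): [(7.9093, 26.0533) (13.944, 26.4389) (19.2434, 48) (2.6362, 48)]  |A|=246.272
8. ⊥bis P2·P7 via (11.59,30.485): [(6.3125, 32.6992) (7.9093, 26.0533) (13.944, 26.4389) (14.6255, 29.2115)]  |A|=33.0731
9. canonical 4-gon: [(6.3125, 32.6992) (7.9093, 26.0533) (13.944, 26.4389) (14.6255, 29.2115)]
10. shoelace: 33.0731

Area of P2's cell: 33.0731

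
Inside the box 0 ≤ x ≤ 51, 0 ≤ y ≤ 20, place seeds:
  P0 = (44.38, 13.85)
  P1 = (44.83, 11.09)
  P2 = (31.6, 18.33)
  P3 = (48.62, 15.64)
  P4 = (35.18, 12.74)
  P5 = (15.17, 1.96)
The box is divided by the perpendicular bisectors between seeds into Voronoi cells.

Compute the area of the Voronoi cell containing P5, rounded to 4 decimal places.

Area of P5's cell: 449.8356

1. box [0,51]×[0,20]: [(0, 0) (51, 0) (51, 20) (0, 20)]
2. ⊥bis P5·P0 via (29.775,7.905): [(0, 0) (32.9927, 0) (24.8517, 20) (0, 20)]  |A|=578.4445
3. ⊥bis P5·P1 via (30,6.525): [(0, 0) (32.0085, 0) (28.9554, 9.9184) (24.8517, 20) (0, 20)]  |A|=573.5636
4. ⊥bis P5·P2 via (23.385,10.145): [(0, 0) (32.0085, 0) (31.3449, 2.1559) (13.566, 20) (0, 20)]  |A|=468.9893
5. ⊥bis P5·P3 via (31.895,8.8): [(0, 0) (32.0085, 0) (31.3449, 2.1559) (13.566, 20) (0, 20)]  |A|=468.9893
6. ⊥bis P5·P4 via (25.175,7.35): [(0, 0) (29.1347, 0) (24.0039, 9.5239) (13.566, 20) (0, 20)]  |A|=449.8356
7. canonical 5-gon: [(0, 0) (29.1347, 0) (24.0039, 9.5239) (13.566, 20) (0, 20)]
8. shoelace: 449.8356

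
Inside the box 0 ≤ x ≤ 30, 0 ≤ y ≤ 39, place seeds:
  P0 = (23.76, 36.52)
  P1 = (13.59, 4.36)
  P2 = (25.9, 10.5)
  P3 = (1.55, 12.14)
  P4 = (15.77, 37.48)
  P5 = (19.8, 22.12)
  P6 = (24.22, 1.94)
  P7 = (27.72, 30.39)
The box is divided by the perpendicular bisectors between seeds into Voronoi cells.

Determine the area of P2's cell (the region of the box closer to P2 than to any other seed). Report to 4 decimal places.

1. box [0,30]×[0,39]: [(0, 0) (30, 0) (30, 39) (0, 39)]
2. ⊥bis P2·P0 via (24.83,23.51): [(0, 21.4679) (0, 0) (30, 0) (30, 23.9352)]  |A|=681.0461
3. ⊥bis P2·P1 via (19.745,7.43): [(12.241, 22.4746) (23.4509, 0) (30, 0) (30, 23.9352)]  |A|=286.1262
4. ⊥bis P2·P3 via (13.725,11.32): [(14.4887, 22.6595) (14.2104, 18.5263) (23.4509, 0) (30, 0) (30, 23.9352)]  |A|=281.5068
5. ⊥bis P2·P4 via (20.835,23.99): [(18.0774, 22.9546) (14.416, 21.5799) (14.2104, 18.5263) (23.4509, 0) (30, 0) (30, 23.9352)]  |A|=279.5804
6. ⊥bis P2·P5 via (22.85,16.31): [(16.8792, 13.1756) (23.4509, 0) (30, 0) (30, 20.0634)]  |A|=174.768
7. ⊥bis P2·P6 via (25.06,6.22): [(16.8792, 13.1756) (19.8373, 7.245) (30, 5.2505) (30, 20.0634)]  |A|=124.3644
8. ⊥bis P2·P7 via (26.81,20.445): [(16.8792, 13.1756) (19.8373, 7.245) (30, 5.2505) (30, 20.0634)]  |A|=124.3644
9. canonical 4-gon: [(16.8792, 13.1756) (19.8373, 7.245) (30, 5.2505) (30, 20.0634)]
10. shoelace: 124.3644

Area of P2's cell: 124.3644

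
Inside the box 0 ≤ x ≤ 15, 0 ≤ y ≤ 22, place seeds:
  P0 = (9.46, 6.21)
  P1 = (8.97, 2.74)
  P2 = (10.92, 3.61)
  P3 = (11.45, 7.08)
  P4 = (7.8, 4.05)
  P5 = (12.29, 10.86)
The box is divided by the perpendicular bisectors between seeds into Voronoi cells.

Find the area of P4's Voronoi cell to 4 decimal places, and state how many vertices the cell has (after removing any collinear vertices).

1. box [0,15]×[0,22]: [(0, 0) (15, 0) (15, 22) (0, 22)]
2. ⊥bis P4·P0 via (8.63,5.13): [(0, 11.7623) (0, 0) (15, 0) (15, 0.2345)]  |A|=89.9764
3. ⊥bis P4·P1 via (8.385,3.395): [(9.5425, 4.4288) (0, 11.7623) (0, 0) (4.5838, 0)]  |A|=66.2709
4. ⊥bis P4·P2 via (9.36,3.83): [(9.4303, 4.3286) (9.454, 4.4967) (0, 11.7623) (0, 0) (4.5838, 0)]  |A|=66.2626
5. ⊥bis P4·P3 via (9.625,5.565): [(9.4303, 4.3286) (9.454, 4.4967) (0, 11.7623) (0, 0) (4.5838, 0)]  |A|=66.2626
6. ⊥bis P4·P5 via (10.045,7.455): [(9.4303, 4.3286) (9.454, 4.4967) (0, 11.7623) (0, 0) (4.5838, 0)]  |A|=66.2626
7. canonical 5-gon: [(9.4303, 4.3286) (9.454, 4.4967) (0, 11.7623) (0, 0) (4.5838, 0)]
8. shoelace: 66.2626

Area of P4's cell: 66.2626 (5 vertices)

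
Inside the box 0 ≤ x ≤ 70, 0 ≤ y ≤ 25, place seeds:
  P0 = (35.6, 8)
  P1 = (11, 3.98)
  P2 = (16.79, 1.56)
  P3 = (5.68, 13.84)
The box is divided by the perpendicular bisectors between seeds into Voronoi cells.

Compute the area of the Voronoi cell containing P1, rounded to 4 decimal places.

1. box [0,70]×[0,25]: [(0, 0) (70, 0) (70, 25) (0, 25)]
2. ⊥bis P1·P0 via (23.3,5.99): [(0, 0) (24.2789, 0) (20.1935, 25) (0, 25)]  |A|=555.9043
3. ⊥bis P1·P2 via (13.895,2.77): [(0, 0) (12.7372, 0) (21.0347, 19.8522) (20.1935, 25) (0, 25)]  |A|=441.3411
4. ⊥bis P1·P3 via (8.34,8.91): [(0, 4.4101) (0, 0) (12.7372, 0) (18.826, 14.5678)]  |A|=134.2892
5. canonical 4-gon: [(0, 4.4101) (0, 0) (12.7372, 0) (18.826, 14.5678)]
6. shoelace: 134.2892

Area of P1's cell: 134.2892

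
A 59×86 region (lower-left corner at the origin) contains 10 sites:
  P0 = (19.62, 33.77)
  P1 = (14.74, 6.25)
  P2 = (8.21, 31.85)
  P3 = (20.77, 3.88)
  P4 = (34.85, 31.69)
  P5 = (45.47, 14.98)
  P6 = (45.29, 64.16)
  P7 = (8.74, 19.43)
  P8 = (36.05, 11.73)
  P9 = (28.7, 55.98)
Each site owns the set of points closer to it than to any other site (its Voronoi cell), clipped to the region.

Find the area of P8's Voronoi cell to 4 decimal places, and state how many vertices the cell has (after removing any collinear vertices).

1. box [0,59]×[0,86]: [(0, 0) (59, 0) (59, 86) (0, 86)]
2. ⊥bis P8·P0 via (27.835,22.75): [(0, 2) (0, 0) (59, 0) (59, 45.9823)]  |A|=1415.4805
3. ⊥bis P8·P1 via (25.395,8.99): [(22.8182, 19.0102) (27.7068, 0) (59, 0) (59, 45.9823)]  |A|=1129.3056
4. ⊥bis P8·P2 via (22.13,21.79): [(22.8182, 19.0102) (27.7068, 0) (59, 0) (59, 45.9823)]  |A|=1129.3056
5. ⊥bis P8·P3 via (28.41,7.805): [(22.8182, 19.0102) (22.9834, 18.3678) (32.4198, 0) (59, 0) (59, 45.9823)]  |A|=1086.0226
6. ⊥bis P8·P4 via (35.45,21.71): [(25.6495, 21.1208) (22.8182, 19.0102) (22.9834, 18.3678) (32.4198, 0) (59, 0) (59, 23.1258)]  |A|=704.8845
7. ⊥bis P8·P5 via (40.76,13.355): [(37.8281, 21.853) (25.6495, 21.1208) (22.8182, 19.0102) (22.9834, 18.3678) (32.4198, 0) (45.3676, 0)]  |A|=311.1217
8. ⊥bis P8·P6 via (40.67,37.945): [(37.8281, 21.853) (25.6495, 21.1208) (22.8182, 19.0102) (22.9834, 18.3678) (32.4198, 0) (45.3676, 0)]  |A|=311.1217
9. ⊥bis P8·P7 via (22.395,15.58): [(37.8281, 21.853) (25.6495, 21.1208) (23.5069, 19.5235) (23.111, 18.1195) (32.4198, 0) (45.3676, 0)]  |A|=310.7194
10. ⊥bis P8·P9 via (32.375,33.855): [(37.8281, 21.853) (25.6495, 21.1208) (23.5069, 19.5235) (23.111, 18.1195) (32.4198, 0) (45.3676, 0)]  |A|=310.7194
11. canonical 6-gon: [(37.8281, 21.853) (25.6495, 21.1208) (23.5069, 19.5235) (23.111, 18.1195) (32.4198, 0) (45.3676, 0)]
12. shoelace: 310.7194

Area of P8's cell: 310.7194 (6 vertices)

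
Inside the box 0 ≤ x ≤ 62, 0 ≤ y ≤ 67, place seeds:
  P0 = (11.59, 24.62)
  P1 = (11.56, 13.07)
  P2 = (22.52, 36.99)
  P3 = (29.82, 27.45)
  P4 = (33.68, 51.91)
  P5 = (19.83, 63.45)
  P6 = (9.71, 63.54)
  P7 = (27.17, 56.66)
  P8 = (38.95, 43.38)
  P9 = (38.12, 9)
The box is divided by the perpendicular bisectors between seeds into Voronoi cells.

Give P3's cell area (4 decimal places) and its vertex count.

Area of P3's cell: 361.6242 (5 vertices)

1. box [0,62]×[0,67]: [(0, 0) (62, 0) (62, 67) (0, 67)]
2. ⊥bis P3·P0 via (20.705,26.035): [(24.7466, 0) (62, 0) (62, 67) (14.3457, 67)]  |A|=2844.4084
3. ⊥bis P3·P1 via (20.69,20.26): [(21.8253, 18.8184) (36.645, 0) (62, 0) (62, 67) (14.3457, 67)]  |A|=2732.4542
4. ⊥bis P3·P2 via (26.17,32.22): [(20.427, 27.8255) (21.8253, 18.8184) (36.645, 0) (62, 0) (62, 59.6371)]  |A|=1645.9874
5. ⊥bis P3·P4 via (31.75,39.68): [(35.2063, 39.1346) (20.427, 27.8255) (21.8253, 18.8184) (36.645, 0) (62, 0) (62, 34.9063)]  |A|=1314.6725
6. ⊥bis P3·P5 via (24.825,45.45): [(35.2063, 39.1346) (20.427, 27.8255) (21.8253, 18.8184) (36.645, 0) (62, 0) (62, 34.9063)]  |A|=1314.6725
7. ⊥bis P3·P6 via (19.765,45.495): [(35.2063, 39.1346) (20.427, 27.8255) (21.8253, 18.8184) (36.645, 0) (62, 0) (62, 34.9063)]  |A|=1314.6725
8. ⊥bis P3·P7 via (28.495,42.055): [(35.2063, 39.1346) (20.427, 27.8255) (21.8253, 18.8184) (36.645, 0) (62, 0) (62, 34.9063)]  |A|=1314.6725
9. ⊥bis P3·P8 via (34.385,35.415): [(32.0753, 36.7387) (20.427, 27.8255) (21.8253, 18.8184) (36.645, 0) (62, 0) (62, 19.5879)]  |A|=1046.7587
10. ⊥bis P3·P9 via (33.97,18.225): [(51.0061, 25.8889) (32.0753, 36.7387) (20.427, 27.8255) (21.8253, 18.8184) (25.3474, 14.346)]  |A|=361.6242
11. canonical 5-gon: [(51.0061, 25.8889) (32.0753, 36.7387) (20.427, 27.8255) (21.8253, 18.8184) (25.3474, 14.346)]
12. shoelace: 361.6242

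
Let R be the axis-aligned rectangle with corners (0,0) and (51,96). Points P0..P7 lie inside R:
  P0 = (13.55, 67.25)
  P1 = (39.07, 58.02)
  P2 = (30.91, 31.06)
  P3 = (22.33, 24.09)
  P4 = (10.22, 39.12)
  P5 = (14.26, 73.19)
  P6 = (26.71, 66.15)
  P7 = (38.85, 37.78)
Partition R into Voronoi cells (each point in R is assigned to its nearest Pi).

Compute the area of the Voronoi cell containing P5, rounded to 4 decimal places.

Area of P5's cell: 715.1293

1. box [0,51]×[0,96]: [(0, 0) (51, 0) (51, 96) (0, 96)]
2. ⊥bis P5·P0 via (13.905,70.22): [(0, 71.882) (51, 65.7861) (51, 96) (0, 96)]  |A|=1385.4627
3. ⊥bis P5·P1 via (26.665,65.605): [(0, 71.882) (28.4256, 68.4844) (45.2499, 96) (0, 96)]  |A|=965.3236
4. ⊥bis P5·P2 via (22.585,52.125): [(0, 71.882) (28.4256, 68.4844) (45.2499, 96) (0, 96)]  |A|=965.3236
5. ⊥bis P5·P3 via (18.295,48.64): [(0, 71.882) (28.4256, 68.4844) (45.2499, 96) (0, 96)]  |A|=965.3236
6. ⊥bis P5·P4 via (12.24,56.155): [(0, 71.882) (28.4256, 68.4844) (45.2499, 96) (0, 96)]  |A|=965.3236
7. ⊥bis P5·P6 via (20.485,69.67): [(0, 71.882) (20.3597, 69.4485) (35.3736, 96) (0, 96)]  |A|=715.1293
8. ⊥bis P5·P7 via (26.555,55.485): [(0, 71.882) (20.3597, 69.4485) (35.3736, 96) (0, 96)]  |A|=715.1293
9. canonical 4-gon: [(0, 71.882) (20.3597, 69.4485) (35.3736, 96) (0, 96)]
10. shoelace: 715.1293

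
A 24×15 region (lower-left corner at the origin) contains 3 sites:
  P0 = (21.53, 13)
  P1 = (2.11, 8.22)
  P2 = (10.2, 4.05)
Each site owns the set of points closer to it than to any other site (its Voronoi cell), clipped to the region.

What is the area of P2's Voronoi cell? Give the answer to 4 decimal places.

Area of P2's cell: 147.2414

1. box [0,24]×[0,15]: [(0, 0) (24, 0) (24, 15) (0, 15)]
2. ⊥bis P2·P0 via (15.865,8.525): [(0, 0) (22.5992, 0) (10.7502, 15) (0, 15)]  |A|=250.1203
3. ⊥bis P2·P1 via (6.155,6.135): [(2.9927, 0) (22.5992, 0) (10.7502, 15) (10.7245, 15)]  |A|=147.2414
4. canonical 4-gon: [(2.9927, 0) (22.5992, 0) (10.7502, 15) (10.7245, 15)]
5. shoelace: 147.2414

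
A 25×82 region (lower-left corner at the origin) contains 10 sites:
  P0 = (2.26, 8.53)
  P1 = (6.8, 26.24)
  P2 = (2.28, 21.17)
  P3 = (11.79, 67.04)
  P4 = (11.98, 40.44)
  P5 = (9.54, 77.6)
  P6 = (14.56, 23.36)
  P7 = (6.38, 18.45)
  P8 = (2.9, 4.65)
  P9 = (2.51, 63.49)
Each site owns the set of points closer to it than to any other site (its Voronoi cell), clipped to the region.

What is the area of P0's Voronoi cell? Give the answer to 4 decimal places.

1. box [0,25]×[0,82]: [(0, 0) (25, 0) (25, 82) (0, 82)]
2. ⊥bis P0·P1 via (4.53,17.385): [(0, 18.5463) (0, 0) (25, 0) (25, 12.1375)]  |A|=383.5468
3. ⊥bis P0·P2 via (2.27,14.85): [(14.4942, 14.8307) (0, 14.8536) (0, 0) (25, 0) (25, 12.1375)]  |A|=356.7856
4. ⊥bis P0·P3 via (7.025,37.785): [(14.4942, 14.8307) (0, 14.8536) (0, 0) (25, 0) (25, 12.1375)]  |A|=356.7856
5. ⊥bis P0·P4 via (7.12,24.485): [(14.4942, 14.8307) (0, 14.8536) (0, 0) (25, 0) (25, 12.1375)]  |A|=356.7856
6. ⊥bis P0·P5 via (5.9,43.065): [(14.4942, 14.8307) (0, 14.8536) (0, 0) (25, 0) (25, 12.1375)]  |A|=356.7856
7. ⊥bis P0·P6 via (8.41,15.945): [(9.7445, 14.8382) (0, 14.8536) (0, 0) (25, 0) (25, 2.1853)]  |A|=274.5161
8. ⊥bis P0·P7 via (4.32,13.49): [(18.4411, 7.6252) (1.0408, 14.8519) (0, 14.8536) (0, 0) (25, 0) (25, 2.1853)]  |A|=243.1859
9. ⊥bis P0·P8 via (2.58,6.59): [(15.7164, 8.7568) (1.0408, 14.8519) (0, 14.8536) (0, 6.1644)]  |A|=71.4407
10. ⊥bis P0·P9 via (2.385,36.01): [(15.7164, 8.7568) (1.0408, 14.8519) (0, 14.8536) (0, 6.1644)]  |A|=71.4407
11. canonical 4-gon: [(15.7164, 8.7568) (1.0408, 14.8519) (0, 14.8536) (0, 6.1644)]
12. shoelace: 71.4407

Area of P0's cell: 71.4407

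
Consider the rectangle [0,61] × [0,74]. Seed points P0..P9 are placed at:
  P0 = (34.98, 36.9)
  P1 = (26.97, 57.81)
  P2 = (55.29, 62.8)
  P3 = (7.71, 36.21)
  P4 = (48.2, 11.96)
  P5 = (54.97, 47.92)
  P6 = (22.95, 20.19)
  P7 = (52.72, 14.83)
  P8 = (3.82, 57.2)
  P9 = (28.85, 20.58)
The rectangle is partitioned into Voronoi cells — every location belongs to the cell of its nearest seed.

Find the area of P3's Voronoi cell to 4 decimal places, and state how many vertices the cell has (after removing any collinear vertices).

1. box [0,61]×[0,74]: [(0, 0) (61, 0) (61, 74) (0, 74)]
2. ⊥bis P3·P0 via (21.345,36.555): [(0, 0) (22.2699, 0) (20.3975, 74) (0, 74)]  |A|=1578.6968
3. ⊥bis P3·P1 via (17.34,47.01): [(0, 62.4715) (0, 0) (22.2699, 0) (21.1668, 43.5978)]  |A|=1146.6206
4. ⊥bis P3·P2 via (31.5,49.505): [(0, 62.4715) (0, 0) (22.2699, 0) (21.1668, 43.5978)]  |A|=1146.6206
5. ⊥bis P3·P4 via (27.955,24.085): [(0, 62.4715) (0, 0) (13.5302, 0) (21.9157, 14.0012) (21.1668, 43.5978)]  |A|=1085.4371
6. ⊥bis P3·P5 via (31.34,42.065): [(0, 62.4715) (0, 0) (13.5302, 0) (21.9157, 14.0012) (21.1668, 43.5978)]  |A|=1085.4371
7. ⊥bis P3·P6 via (15.33,28.2): [(0, 62.4715) (0, 13.6164) (21.4101, 33.984) (21.1668, 43.5978)]  |A|=622.4457
8. ⊥bis P3·P7 via (30.215,25.52): [(0, 62.4715) (0, 13.6164) (21.4101, 33.984) (21.1668, 43.5978)]  |A|=622.4457
9. ⊥bis P3·P8 via (5.765,46.705): [(15.6314, 48.5335) (0, 45.6366) (0, 13.6164) (21.4101, 33.984) (21.1668, 43.5978)]  |A|=490.8691
10. ⊥bis P3·P9 via (18.28,28.395): [(15.6314, 48.5335) (0, 45.6366) (0, 13.6164) (21.4101, 33.984) (21.1668, 43.5978)]  |A|=490.8691
11. canonical 5-gon: [(15.6314, 48.5335) (0, 45.6366) (0, 13.6164) (21.4101, 33.984) (21.1668, 43.5978)]
12. shoelace: 490.8691

Area of P3's cell: 490.8691 (5 vertices)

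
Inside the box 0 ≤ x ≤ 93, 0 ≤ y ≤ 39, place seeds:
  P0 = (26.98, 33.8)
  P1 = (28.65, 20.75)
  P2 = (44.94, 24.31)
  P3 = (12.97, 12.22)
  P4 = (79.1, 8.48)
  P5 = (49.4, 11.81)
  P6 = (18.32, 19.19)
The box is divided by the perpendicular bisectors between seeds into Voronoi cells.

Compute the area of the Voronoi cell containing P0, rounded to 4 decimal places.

1. box [0,93]×[0,39]: [(0, 0) (93, 0) (93, 39) (0, 39)]
2. ⊥bis P0·P1 via (27.815,27.275): [(0, 23.7155) (93, 35.6167) (93, 39) (0, 39)]  |A|=868.052
3. ⊥bis P0·P2 via (35.96,29.055): [(0, 23.7155) (35.5419, 28.2638) (41.2149, 39) (0, 39)]  |A|=492.8653
4. ⊥bis P0·P3 via (19.975,23.01): [(0, 35.978) (15.7781, 25.7347) (35.5419, 28.2638) (41.2149, 39) (0, 39)]  |A|=396.1257
5. ⊥bis P0·P4 via (53.04,21.14): [(0, 35.978) (15.7781, 25.7347) (35.5419, 28.2638) (41.2149, 39) (0, 39)]  |A|=396.1257
6. ⊥bis P0·P5 via (38.19,22.805): [(0, 35.978) (15.7781, 25.7347) (35.5419, 28.2638) (41.2149, 39) (0, 39)]  |A|=396.1257
7. ⊥bis P0·P6 via (22.65,26.495): [(22.4848, 26.5929) (35.5419, 28.2638) (41.2149, 39) (1.5532, 39)]  |A|=311.3954
8. canonical 4-gon: [(22.4848, 26.5929) (35.5419, 28.2638) (41.2149, 39) (1.5532, 39)]
9. shoelace: 311.3954

Area of P0's cell: 311.3954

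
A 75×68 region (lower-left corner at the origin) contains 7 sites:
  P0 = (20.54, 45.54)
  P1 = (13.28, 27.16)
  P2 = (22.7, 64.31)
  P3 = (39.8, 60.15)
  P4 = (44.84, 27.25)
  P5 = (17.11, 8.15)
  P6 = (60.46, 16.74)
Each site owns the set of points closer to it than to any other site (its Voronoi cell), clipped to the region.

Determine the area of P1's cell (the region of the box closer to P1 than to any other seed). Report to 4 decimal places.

1. box [0,75]×[0,68]: [(0, 0) (75, 0) (75, 68) (0, 68)]
2. ⊥bis P1·P0 via (16.91,36.35): [(0, 43.0294) (0, 0) (75, 0) (75, 13.4048)]  |A|=2116.2797
3. ⊥bis P1·P2 via (17.99,45.735): [(0, 43.0294) (0, 0) (75, 0) (75, 13.4048)]  |A|=2116.2797
4. ⊥bis P1·P3 via (26.54,43.655): [(53.7085, 21.8148) (0, 43.0294) (0, 0) (75, 0) (75, 4.699)]  |A|=2023.5999
5. ⊥bis P1·P4 via (29.06,27.205): [(29.0476, 31.5557) (0, 43.0294) (0, 0) (29.1376, 0)]  |A|=1084.6783
6. ⊥bis P1·P5 via (15.195,17.655): [(29.0793, 20.4523) (29.0476, 31.5557) (0, 43.0294) (0, 14.5936)]  |A|=574.5272
7. ⊥bis P1·P6 via (36.87,21.95): [(29.0793, 20.4523) (29.0476, 31.5557) (0, 43.0294) (0, 14.5936)]  |A|=574.5272
8. canonical 4-gon: [(29.0793, 20.4523) (29.0476, 31.5557) (0, 43.0294) (0, 14.5936)]
9. shoelace: 574.5272

Area of P1's cell: 574.5272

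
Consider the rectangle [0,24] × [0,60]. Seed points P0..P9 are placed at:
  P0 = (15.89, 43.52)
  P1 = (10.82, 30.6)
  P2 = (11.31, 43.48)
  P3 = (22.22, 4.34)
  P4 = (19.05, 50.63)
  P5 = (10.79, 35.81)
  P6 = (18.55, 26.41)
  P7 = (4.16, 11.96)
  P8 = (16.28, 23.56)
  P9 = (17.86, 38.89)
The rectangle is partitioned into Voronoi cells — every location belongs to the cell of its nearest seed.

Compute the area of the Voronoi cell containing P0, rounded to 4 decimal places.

1. box [0,24]×[0,60]: [(0, 0) (24, 0) (24, 60) (0, 60)]
2. ⊥bis P0·P1 via (13.355,37.06): [(0, 42.3007) (24, 32.8827) (24, 60) (0, 60)]  |A|=537.7987
3. ⊥bis P0·P2 via (13.6,43.5): [(13.6573, 36.9414) (24, 32.8827) (24, 60) (13.4559, 60)]  |A|=261.7993
4. ⊥bis P0·P3 via (19.055,23.93): [(13.6573, 36.9414) (24, 32.8827) (24, 60) (13.4559, 60)]  |A|=261.7993
5. ⊥bis P0·P4 via (17.47,47.075): [(13.5536, 48.8156) (13.6573, 36.9414) (24, 32.8827) (24, 44.1728)]  |A|=120.1658
6. ⊥bis P0·P5 via (13.34,39.665): [(13.5536, 48.8156) (13.6352, 39.4697) (22.9998, 33.2752) (24, 32.8827) (24, 44.1728)]  |A|=108.3957
7. ⊥bis P0·P6 via (17.22,34.965): [(13.5536, 48.8156) (13.6352, 39.4697) (19.8315, 35.371) (24, 36.0191) (24, 44.1728)]  |A|=101.4325
8. ⊥bis P0·P7 via (10.025,27.74): [(13.5536, 48.8156) (13.6352, 39.4697) (19.8315, 35.371) (24, 36.0191) (24, 44.1728)]  |A|=101.4325
9. ⊥bis P0·P8 via (16.085,33.54): [(13.5536, 48.8156) (13.6352, 39.4697) (19.8315, 35.371) (24, 36.0191) (24, 44.1728)]  |A|=101.4325
10. ⊥bis P0·P9 via (16.875,41.205): [(23.9266, 44.2054) (13.5536, 48.8156) (13.6321, 39.8252)]  |A|=46.4483
11. canonical 3-gon: [(23.9266, 44.2054) (13.5536, 48.8156) (13.6321, 39.8252)]
12. shoelace: 46.4483

Area of P0's cell: 46.4483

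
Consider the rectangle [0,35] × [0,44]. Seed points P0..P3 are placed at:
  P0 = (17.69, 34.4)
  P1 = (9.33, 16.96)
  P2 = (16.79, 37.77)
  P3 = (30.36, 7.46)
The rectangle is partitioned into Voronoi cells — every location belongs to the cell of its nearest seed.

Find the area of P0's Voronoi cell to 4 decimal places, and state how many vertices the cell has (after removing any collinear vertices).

Area of P0's cell: 373.4273 (4 vertices)

1. box [0,35]×[0,44]: [(0, 0) (35, 0) (35, 44) (0, 44)]
2. ⊥bis P0·P1 via (13.51,25.68): [(0, 32.1561) (35, 15.3786) (35, 44) (0, 44)]  |A|=708.1423
3. ⊥bis P0·P2 via (17.24,36.085): [(0.9047, 31.7225) (35, 15.3786) (35, 40.828)]  |A|=433.853
4. ⊥bis P0·P3 via (24.025,20.93): [(0.9047, 31.7225) (23.7192, 20.7862) (35, 26.0916) (35, 40.828)]  |A|=373.4273
5. canonical 4-gon: [(0.9047, 31.7225) (23.7192, 20.7862) (35, 26.0916) (35, 40.828)]
6. shoelace: 373.4273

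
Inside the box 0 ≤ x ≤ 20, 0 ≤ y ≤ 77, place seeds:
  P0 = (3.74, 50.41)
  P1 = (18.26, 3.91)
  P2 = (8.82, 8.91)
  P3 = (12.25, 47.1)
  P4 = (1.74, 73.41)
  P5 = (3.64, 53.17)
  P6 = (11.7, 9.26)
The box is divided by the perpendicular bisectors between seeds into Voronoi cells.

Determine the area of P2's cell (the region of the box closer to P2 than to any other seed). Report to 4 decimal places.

Area of P2's cell: 274.1285

1. box [0,20]×[0,77]: [(0, 0) (20, 0) (20, 77) (0, 77)]
2. ⊥bis P2·P0 via (6.28,29.66): [(0, 28.8913) (0, 0) (20, 0) (20, 31.3395)]  |A|=602.3073
3. ⊥bis P2·P1 via (13.54,6.41): [(0, 28.8913) (0, 0) (10.1449, 0) (20, 18.6065) (20, 31.3395)]  |A|=510.6227
4. ⊥bis P2·P3 via (10.535,28.005): [(0.2824, 28.9258) (0, 28.8913) (0, 0) (10.1449, 0) (20, 18.6065) (20, 27.1549)]  |A|=469.3679
5. ⊥bis P2·P4 via (5.28,41.16): [(0.2824, 28.9258) (0, 28.8913) (0, 0) (10.1449, 0) (20, 18.6065) (20, 27.1549)]  |A|=469.3679
6. ⊥bis P2·P5 via (6.23,31.04): [(0.2824, 28.9258) (0, 28.8913) (0, 0) (10.1449, 0) (20, 18.6065) (20, 27.1549)]  |A|=469.3679
7. ⊥bis P2·P6 via (10.26,9.085): [(7.9323, 28.2388) (0.2824, 28.9258) (0, 28.8913) (0, 0) (10.1449, 0) (11.1365, 1.8723)]  |A|=274.1285
8. canonical 6-gon: [(7.9323, 28.2388) (0.2824, 28.9258) (0, 28.8913) (0, 0) (10.1449, 0) (11.1365, 1.8723)]
9. shoelace: 274.1285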